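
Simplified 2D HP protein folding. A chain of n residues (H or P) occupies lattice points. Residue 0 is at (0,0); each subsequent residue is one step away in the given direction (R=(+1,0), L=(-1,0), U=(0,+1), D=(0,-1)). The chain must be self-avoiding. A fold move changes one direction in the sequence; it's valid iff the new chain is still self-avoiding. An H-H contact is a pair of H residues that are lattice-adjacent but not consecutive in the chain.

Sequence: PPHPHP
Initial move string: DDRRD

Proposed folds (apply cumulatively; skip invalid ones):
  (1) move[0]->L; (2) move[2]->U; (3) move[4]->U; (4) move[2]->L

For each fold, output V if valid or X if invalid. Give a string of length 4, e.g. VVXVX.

Initial: DDRRD -> [(0, 0), (0, -1), (0, -2), (1, -2), (2, -2), (2, -3)]
Fold 1: move[0]->L => LDRRD VALID
Fold 2: move[2]->U => LDURD INVALID (collision), skipped
Fold 3: move[4]->U => LDRRU VALID
Fold 4: move[2]->L => LDLRU INVALID (collision), skipped

Answer: VXVX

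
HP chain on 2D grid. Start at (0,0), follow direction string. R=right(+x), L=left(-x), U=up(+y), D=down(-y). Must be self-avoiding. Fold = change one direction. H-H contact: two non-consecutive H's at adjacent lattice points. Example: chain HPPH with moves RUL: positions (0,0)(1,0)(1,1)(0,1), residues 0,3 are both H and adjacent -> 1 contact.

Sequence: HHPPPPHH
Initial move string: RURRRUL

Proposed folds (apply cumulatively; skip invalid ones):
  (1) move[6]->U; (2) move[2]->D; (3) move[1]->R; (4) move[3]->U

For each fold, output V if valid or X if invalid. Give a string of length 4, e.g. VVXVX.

Initial: RURRRUL -> [(0, 0), (1, 0), (1, 1), (2, 1), (3, 1), (4, 1), (4, 2), (3, 2)]
Fold 1: move[6]->U => RURRRUU VALID
Fold 2: move[2]->D => RUDRRUU INVALID (collision), skipped
Fold 3: move[1]->R => RRRRRUU VALID
Fold 4: move[3]->U => RRRURUU VALID

Answer: VXVV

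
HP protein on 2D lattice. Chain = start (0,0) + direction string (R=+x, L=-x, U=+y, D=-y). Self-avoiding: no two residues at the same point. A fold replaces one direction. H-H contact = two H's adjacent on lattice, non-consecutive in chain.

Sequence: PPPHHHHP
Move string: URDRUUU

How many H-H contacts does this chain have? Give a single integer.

Positions: [(0, 0), (0, 1), (1, 1), (1, 0), (2, 0), (2, 1), (2, 2), (2, 3)]
No H-H contacts found.

Answer: 0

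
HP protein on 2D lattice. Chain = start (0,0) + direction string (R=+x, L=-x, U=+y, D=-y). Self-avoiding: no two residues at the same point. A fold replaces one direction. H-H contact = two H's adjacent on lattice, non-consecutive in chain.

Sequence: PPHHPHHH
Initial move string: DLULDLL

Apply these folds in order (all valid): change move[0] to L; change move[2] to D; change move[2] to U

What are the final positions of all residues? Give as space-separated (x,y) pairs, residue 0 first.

Answer: (0,0) (-1,0) (-2,0) (-2,1) (-3,1) (-3,0) (-4,0) (-5,0)

Derivation:
Initial moves: DLULDLL
Fold: move[0]->L => LLULDLL (positions: [(0, 0), (-1, 0), (-2, 0), (-2, 1), (-3, 1), (-3, 0), (-4, 0), (-5, 0)])
Fold: move[2]->D => LLDLDLL (positions: [(0, 0), (-1, 0), (-2, 0), (-2, -1), (-3, -1), (-3, -2), (-4, -2), (-5, -2)])
Fold: move[2]->U => LLULDLL (positions: [(0, 0), (-1, 0), (-2, 0), (-2, 1), (-3, 1), (-3, 0), (-4, 0), (-5, 0)])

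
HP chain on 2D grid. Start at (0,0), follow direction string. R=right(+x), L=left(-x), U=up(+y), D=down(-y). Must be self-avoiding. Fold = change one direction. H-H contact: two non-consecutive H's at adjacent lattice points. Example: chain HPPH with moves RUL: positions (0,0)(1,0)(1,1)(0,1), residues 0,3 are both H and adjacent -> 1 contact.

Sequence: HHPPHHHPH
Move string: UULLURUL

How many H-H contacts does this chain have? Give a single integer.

Positions: [(0, 0), (0, 1), (0, 2), (-1, 2), (-2, 2), (-2, 3), (-1, 3), (-1, 4), (-2, 4)]
H-H contact: residue 5 @(-2,3) - residue 8 @(-2, 4)

Answer: 1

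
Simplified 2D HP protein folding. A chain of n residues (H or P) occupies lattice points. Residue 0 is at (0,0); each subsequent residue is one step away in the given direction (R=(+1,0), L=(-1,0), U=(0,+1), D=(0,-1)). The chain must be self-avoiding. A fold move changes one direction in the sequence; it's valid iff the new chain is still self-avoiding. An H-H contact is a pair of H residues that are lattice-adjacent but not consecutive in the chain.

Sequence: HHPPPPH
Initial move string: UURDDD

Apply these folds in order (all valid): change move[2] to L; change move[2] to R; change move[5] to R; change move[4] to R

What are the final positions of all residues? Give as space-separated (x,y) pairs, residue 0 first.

Initial moves: UURDDD
Fold: move[2]->L => UULDDD (positions: [(0, 0), (0, 1), (0, 2), (-1, 2), (-1, 1), (-1, 0), (-1, -1)])
Fold: move[2]->R => UURDDD (positions: [(0, 0), (0, 1), (0, 2), (1, 2), (1, 1), (1, 0), (1, -1)])
Fold: move[5]->R => UURDDR (positions: [(0, 0), (0, 1), (0, 2), (1, 2), (1, 1), (1, 0), (2, 0)])
Fold: move[4]->R => UURDRR (positions: [(0, 0), (0, 1), (0, 2), (1, 2), (1, 1), (2, 1), (3, 1)])

Answer: (0,0) (0,1) (0,2) (1,2) (1,1) (2,1) (3,1)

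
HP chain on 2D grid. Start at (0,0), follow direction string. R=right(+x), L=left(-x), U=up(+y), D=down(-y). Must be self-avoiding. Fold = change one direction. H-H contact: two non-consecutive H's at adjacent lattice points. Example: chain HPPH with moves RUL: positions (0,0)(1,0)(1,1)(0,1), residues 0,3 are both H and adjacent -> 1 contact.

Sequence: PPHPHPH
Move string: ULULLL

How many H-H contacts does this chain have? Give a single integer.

Positions: [(0, 0), (0, 1), (-1, 1), (-1, 2), (-2, 2), (-3, 2), (-4, 2)]
No H-H contacts found.

Answer: 0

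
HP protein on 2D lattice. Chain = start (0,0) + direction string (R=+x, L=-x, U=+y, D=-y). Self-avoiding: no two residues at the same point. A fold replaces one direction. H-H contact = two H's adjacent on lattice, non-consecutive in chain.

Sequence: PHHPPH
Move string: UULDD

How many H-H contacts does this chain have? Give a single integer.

Answer: 0

Derivation:
Positions: [(0, 0), (0, 1), (0, 2), (-1, 2), (-1, 1), (-1, 0)]
No H-H contacts found.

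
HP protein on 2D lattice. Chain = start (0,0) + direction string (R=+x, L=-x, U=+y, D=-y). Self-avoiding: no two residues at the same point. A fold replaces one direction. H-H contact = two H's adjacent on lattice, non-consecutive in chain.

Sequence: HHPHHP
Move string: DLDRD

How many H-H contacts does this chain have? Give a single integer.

Answer: 1

Derivation:
Positions: [(0, 0), (0, -1), (-1, -1), (-1, -2), (0, -2), (0, -3)]
H-H contact: residue 1 @(0,-1) - residue 4 @(0, -2)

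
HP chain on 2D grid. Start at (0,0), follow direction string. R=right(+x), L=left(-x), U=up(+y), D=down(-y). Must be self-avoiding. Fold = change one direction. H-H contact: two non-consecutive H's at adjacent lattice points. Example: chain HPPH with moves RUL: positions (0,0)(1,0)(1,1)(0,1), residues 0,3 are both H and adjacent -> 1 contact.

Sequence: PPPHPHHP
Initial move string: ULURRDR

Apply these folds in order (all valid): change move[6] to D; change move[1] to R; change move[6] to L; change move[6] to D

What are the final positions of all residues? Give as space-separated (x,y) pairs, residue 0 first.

Answer: (0,0) (0,1) (1,1) (1,2) (2,2) (3,2) (3,1) (3,0)

Derivation:
Initial moves: ULURRDR
Fold: move[6]->D => ULURRDD (positions: [(0, 0), (0, 1), (-1, 1), (-1, 2), (0, 2), (1, 2), (1, 1), (1, 0)])
Fold: move[1]->R => URURRDD (positions: [(0, 0), (0, 1), (1, 1), (1, 2), (2, 2), (3, 2), (3, 1), (3, 0)])
Fold: move[6]->L => URURRDL (positions: [(0, 0), (0, 1), (1, 1), (1, 2), (2, 2), (3, 2), (3, 1), (2, 1)])
Fold: move[6]->D => URURRDD (positions: [(0, 0), (0, 1), (1, 1), (1, 2), (2, 2), (3, 2), (3, 1), (3, 0)])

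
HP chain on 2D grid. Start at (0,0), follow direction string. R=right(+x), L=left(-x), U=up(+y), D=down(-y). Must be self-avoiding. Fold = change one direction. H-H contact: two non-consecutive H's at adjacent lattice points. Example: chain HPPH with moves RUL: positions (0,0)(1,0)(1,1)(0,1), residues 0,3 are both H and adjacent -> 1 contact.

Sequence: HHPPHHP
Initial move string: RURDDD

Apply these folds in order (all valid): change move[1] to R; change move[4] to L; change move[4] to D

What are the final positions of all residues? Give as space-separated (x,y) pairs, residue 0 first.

Initial moves: RURDDD
Fold: move[1]->R => RRRDDD (positions: [(0, 0), (1, 0), (2, 0), (3, 0), (3, -1), (3, -2), (3, -3)])
Fold: move[4]->L => RRRDLD (positions: [(0, 0), (1, 0), (2, 0), (3, 0), (3, -1), (2, -1), (2, -2)])
Fold: move[4]->D => RRRDDD (positions: [(0, 0), (1, 0), (2, 0), (3, 0), (3, -1), (3, -2), (3, -3)])

Answer: (0,0) (1,0) (2,0) (3,0) (3,-1) (3,-2) (3,-3)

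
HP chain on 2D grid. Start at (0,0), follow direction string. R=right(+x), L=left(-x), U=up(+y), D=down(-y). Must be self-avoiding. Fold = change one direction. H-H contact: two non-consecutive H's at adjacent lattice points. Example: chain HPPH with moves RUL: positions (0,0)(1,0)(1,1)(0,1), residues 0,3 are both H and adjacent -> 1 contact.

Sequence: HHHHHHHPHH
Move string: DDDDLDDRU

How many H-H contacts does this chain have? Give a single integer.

Answer: 2

Derivation:
Positions: [(0, 0), (0, -1), (0, -2), (0, -3), (0, -4), (-1, -4), (-1, -5), (-1, -6), (0, -6), (0, -5)]
H-H contact: residue 4 @(0,-4) - residue 9 @(0, -5)
H-H contact: residue 6 @(-1,-5) - residue 9 @(0, -5)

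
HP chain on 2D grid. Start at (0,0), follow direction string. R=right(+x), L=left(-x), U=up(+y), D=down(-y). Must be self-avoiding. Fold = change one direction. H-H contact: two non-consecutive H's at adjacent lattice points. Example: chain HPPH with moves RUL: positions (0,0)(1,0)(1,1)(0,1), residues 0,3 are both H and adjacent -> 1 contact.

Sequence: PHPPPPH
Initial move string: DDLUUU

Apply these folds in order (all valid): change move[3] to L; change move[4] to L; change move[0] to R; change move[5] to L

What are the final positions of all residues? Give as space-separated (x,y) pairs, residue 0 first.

Answer: (0,0) (1,0) (1,-1) (0,-1) (-1,-1) (-2,-1) (-3,-1)

Derivation:
Initial moves: DDLUUU
Fold: move[3]->L => DDLLUU (positions: [(0, 0), (0, -1), (0, -2), (-1, -2), (-2, -2), (-2, -1), (-2, 0)])
Fold: move[4]->L => DDLLLU (positions: [(0, 0), (0, -1), (0, -2), (-1, -2), (-2, -2), (-3, -2), (-3, -1)])
Fold: move[0]->R => RDLLLU (positions: [(0, 0), (1, 0), (1, -1), (0, -1), (-1, -1), (-2, -1), (-2, 0)])
Fold: move[5]->L => RDLLLL (positions: [(0, 0), (1, 0), (1, -1), (0, -1), (-1, -1), (-2, -1), (-3, -1)])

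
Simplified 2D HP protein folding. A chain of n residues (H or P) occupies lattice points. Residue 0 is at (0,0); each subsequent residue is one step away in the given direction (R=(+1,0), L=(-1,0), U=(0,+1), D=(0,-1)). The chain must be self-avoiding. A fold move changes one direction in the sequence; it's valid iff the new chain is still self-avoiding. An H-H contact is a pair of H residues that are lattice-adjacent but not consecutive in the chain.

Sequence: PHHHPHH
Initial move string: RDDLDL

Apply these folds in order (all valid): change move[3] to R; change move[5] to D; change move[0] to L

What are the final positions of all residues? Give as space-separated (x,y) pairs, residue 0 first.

Initial moves: RDDLDL
Fold: move[3]->R => RDDRDL (positions: [(0, 0), (1, 0), (1, -1), (1, -2), (2, -2), (2, -3), (1, -3)])
Fold: move[5]->D => RDDRDD (positions: [(0, 0), (1, 0), (1, -1), (1, -2), (2, -2), (2, -3), (2, -4)])
Fold: move[0]->L => LDDRDD (positions: [(0, 0), (-1, 0), (-1, -1), (-1, -2), (0, -2), (0, -3), (0, -4)])

Answer: (0,0) (-1,0) (-1,-1) (-1,-2) (0,-2) (0,-3) (0,-4)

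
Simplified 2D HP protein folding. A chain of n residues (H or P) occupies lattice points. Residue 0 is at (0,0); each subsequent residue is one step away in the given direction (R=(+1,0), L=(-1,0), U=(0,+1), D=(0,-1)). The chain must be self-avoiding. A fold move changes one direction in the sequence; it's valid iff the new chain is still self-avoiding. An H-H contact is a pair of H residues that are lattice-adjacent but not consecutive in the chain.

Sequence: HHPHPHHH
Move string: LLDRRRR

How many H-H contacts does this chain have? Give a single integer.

Positions: [(0, 0), (-1, 0), (-2, 0), (-2, -1), (-1, -1), (0, -1), (1, -1), (2, -1)]
H-H contact: residue 0 @(0,0) - residue 5 @(0, -1)

Answer: 1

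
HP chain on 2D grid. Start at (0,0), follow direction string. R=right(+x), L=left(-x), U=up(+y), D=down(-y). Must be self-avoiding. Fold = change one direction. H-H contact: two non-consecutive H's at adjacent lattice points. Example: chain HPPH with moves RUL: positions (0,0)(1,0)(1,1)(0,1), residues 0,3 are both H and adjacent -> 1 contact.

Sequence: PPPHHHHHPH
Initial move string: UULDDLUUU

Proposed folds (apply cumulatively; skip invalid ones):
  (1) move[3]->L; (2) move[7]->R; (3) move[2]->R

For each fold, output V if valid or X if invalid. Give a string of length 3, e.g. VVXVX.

Initial: UULDDLUUU -> [(0, 0), (0, 1), (0, 2), (-1, 2), (-1, 1), (-1, 0), (-2, 0), (-2, 1), (-2, 2), (-2, 3)]
Fold 1: move[3]->L => UULLDLUUU VALID
Fold 2: move[7]->R => UULLDLURU INVALID (collision), skipped
Fold 3: move[2]->R => UURLDLUUU INVALID (collision), skipped

Answer: VXX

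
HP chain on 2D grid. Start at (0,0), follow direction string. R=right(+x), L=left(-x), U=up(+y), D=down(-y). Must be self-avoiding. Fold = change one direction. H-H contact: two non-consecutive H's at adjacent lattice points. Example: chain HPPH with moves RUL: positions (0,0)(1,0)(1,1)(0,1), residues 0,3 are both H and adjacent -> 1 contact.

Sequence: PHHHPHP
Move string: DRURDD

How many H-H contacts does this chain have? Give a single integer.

Positions: [(0, 0), (0, -1), (1, -1), (1, 0), (2, 0), (2, -1), (2, -2)]
H-H contact: residue 2 @(1,-1) - residue 5 @(2, -1)

Answer: 1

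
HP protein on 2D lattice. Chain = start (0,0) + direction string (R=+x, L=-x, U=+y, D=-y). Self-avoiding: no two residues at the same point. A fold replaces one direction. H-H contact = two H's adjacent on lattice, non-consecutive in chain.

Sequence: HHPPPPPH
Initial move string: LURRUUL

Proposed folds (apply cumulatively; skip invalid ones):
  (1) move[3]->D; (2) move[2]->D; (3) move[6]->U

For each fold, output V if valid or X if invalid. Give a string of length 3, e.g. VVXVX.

Initial: LURRUUL -> [(0, 0), (-1, 0), (-1, 1), (0, 1), (1, 1), (1, 2), (1, 3), (0, 3)]
Fold 1: move[3]->D => LURDUUL INVALID (collision), skipped
Fold 2: move[2]->D => LUDRUUL INVALID (collision), skipped
Fold 3: move[6]->U => LURRUUU VALID

Answer: XXV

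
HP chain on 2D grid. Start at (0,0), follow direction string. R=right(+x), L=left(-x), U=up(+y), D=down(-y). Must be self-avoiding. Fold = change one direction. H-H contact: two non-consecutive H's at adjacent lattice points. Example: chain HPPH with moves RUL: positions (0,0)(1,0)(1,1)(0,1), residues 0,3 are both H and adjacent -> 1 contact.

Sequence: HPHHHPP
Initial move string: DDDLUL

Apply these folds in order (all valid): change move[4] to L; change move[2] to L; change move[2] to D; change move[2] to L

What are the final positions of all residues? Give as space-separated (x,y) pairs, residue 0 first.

Initial moves: DDDLUL
Fold: move[4]->L => DDDLLL (positions: [(0, 0), (0, -1), (0, -2), (0, -3), (-1, -3), (-2, -3), (-3, -3)])
Fold: move[2]->L => DDLLLL (positions: [(0, 0), (0, -1), (0, -2), (-1, -2), (-2, -2), (-3, -2), (-4, -2)])
Fold: move[2]->D => DDDLLL (positions: [(0, 0), (0, -1), (0, -2), (0, -3), (-1, -3), (-2, -3), (-3, -3)])
Fold: move[2]->L => DDLLLL (positions: [(0, 0), (0, -1), (0, -2), (-1, -2), (-2, -2), (-3, -2), (-4, -2)])

Answer: (0,0) (0,-1) (0,-2) (-1,-2) (-2,-2) (-3,-2) (-4,-2)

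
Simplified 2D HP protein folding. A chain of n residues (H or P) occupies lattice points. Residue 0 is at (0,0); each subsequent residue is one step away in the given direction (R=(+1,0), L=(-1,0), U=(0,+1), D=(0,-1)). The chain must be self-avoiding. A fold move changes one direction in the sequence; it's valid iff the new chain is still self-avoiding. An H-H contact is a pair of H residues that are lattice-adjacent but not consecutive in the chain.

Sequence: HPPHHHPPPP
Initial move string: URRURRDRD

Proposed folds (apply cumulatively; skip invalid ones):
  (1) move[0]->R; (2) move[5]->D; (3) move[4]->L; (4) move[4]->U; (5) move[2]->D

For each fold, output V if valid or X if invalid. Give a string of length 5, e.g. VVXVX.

Initial: URRURRDRD -> [(0, 0), (0, 1), (1, 1), (2, 1), (2, 2), (3, 2), (4, 2), (4, 1), (5, 1), (5, 0)]
Fold 1: move[0]->R => RRRURRDRD VALID
Fold 2: move[5]->D => RRRURDDRD VALID
Fold 3: move[4]->L => RRRULDDRD INVALID (collision), skipped
Fold 4: move[4]->U => RRRUUDDRD INVALID (collision), skipped
Fold 5: move[2]->D => RRDURDDRD INVALID (collision), skipped

Answer: VVXXX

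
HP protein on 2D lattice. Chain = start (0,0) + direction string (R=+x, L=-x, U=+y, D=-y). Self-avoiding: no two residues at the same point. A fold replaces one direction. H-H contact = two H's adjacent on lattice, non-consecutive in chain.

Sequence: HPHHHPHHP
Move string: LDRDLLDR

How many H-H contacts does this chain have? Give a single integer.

Answer: 1

Derivation:
Positions: [(0, 0), (-1, 0), (-1, -1), (0, -1), (0, -2), (-1, -2), (-2, -2), (-2, -3), (-1, -3)]
H-H contact: residue 0 @(0,0) - residue 3 @(0, -1)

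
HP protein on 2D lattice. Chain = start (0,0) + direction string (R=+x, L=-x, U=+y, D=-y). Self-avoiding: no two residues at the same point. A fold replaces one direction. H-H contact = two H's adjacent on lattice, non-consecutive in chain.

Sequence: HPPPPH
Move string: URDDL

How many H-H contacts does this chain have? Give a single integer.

Positions: [(0, 0), (0, 1), (1, 1), (1, 0), (1, -1), (0, -1)]
H-H contact: residue 0 @(0,0) - residue 5 @(0, -1)

Answer: 1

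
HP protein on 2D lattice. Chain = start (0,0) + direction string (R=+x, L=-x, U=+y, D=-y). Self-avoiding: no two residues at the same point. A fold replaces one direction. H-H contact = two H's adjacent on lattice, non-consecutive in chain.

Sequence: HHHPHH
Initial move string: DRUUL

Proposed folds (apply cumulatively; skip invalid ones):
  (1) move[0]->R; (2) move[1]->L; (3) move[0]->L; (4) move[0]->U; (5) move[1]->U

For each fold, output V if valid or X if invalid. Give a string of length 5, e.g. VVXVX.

Initial: DRUUL -> [(0, 0), (0, -1), (1, -1), (1, 0), (1, 1), (0, 1)]
Fold 1: move[0]->R => RRUUL VALID
Fold 2: move[1]->L => RLUUL INVALID (collision), skipped
Fold 3: move[0]->L => LRUUL INVALID (collision), skipped
Fold 4: move[0]->U => URUUL VALID
Fold 5: move[1]->U => UUUUL VALID

Answer: VXXVV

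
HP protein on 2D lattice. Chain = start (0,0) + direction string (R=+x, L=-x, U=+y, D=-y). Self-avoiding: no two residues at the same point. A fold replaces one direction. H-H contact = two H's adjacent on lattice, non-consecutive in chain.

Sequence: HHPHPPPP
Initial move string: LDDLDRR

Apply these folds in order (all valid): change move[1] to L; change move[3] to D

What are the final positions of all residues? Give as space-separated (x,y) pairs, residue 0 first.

Answer: (0,0) (-1,0) (-2,0) (-2,-1) (-2,-2) (-2,-3) (-1,-3) (0,-3)

Derivation:
Initial moves: LDDLDRR
Fold: move[1]->L => LLDLDRR (positions: [(0, 0), (-1, 0), (-2, 0), (-2, -1), (-3, -1), (-3, -2), (-2, -2), (-1, -2)])
Fold: move[3]->D => LLDDDRR (positions: [(0, 0), (-1, 0), (-2, 0), (-2, -1), (-2, -2), (-2, -3), (-1, -3), (0, -3)])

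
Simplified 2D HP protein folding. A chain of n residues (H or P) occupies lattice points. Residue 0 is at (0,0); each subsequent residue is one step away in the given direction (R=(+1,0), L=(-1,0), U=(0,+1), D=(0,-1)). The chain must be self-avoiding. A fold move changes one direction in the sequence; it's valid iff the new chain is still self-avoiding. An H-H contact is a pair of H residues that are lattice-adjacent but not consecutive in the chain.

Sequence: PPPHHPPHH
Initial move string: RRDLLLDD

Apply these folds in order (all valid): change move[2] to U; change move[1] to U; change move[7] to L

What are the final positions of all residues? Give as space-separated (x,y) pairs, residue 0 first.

Answer: (0,0) (1,0) (1,1) (1,2) (0,2) (-1,2) (-2,2) (-2,1) (-3,1)

Derivation:
Initial moves: RRDLLLDD
Fold: move[2]->U => RRULLLDD (positions: [(0, 0), (1, 0), (2, 0), (2, 1), (1, 1), (0, 1), (-1, 1), (-1, 0), (-1, -1)])
Fold: move[1]->U => RUULLLDD (positions: [(0, 0), (1, 0), (1, 1), (1, 2), (0, 2), (-1, 2), (-2, 2), (-2, 1), (-2, 0)])
Fold: move[7]->L => RUULLLDL (positions: [(0, 0), (1, 0), (1, 1), (1, 2), (0, 2), (-1, 2), (-2, 2), (-2, 1), (-3, 1)])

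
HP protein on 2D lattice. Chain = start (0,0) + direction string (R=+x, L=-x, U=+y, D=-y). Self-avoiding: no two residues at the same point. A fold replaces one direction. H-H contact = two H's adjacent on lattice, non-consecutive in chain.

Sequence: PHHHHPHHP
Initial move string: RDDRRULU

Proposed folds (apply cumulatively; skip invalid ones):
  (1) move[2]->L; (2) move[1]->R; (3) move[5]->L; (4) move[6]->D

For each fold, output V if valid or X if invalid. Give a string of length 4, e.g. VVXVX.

Answer: XVXX

Derivation:
Initial: RDDRRULU -> [(0, 0), (1, 0), (1, -1), (1, -2), (2, -2), (3, -2), (3, -1), (2, -1), (2, 0)]
Fold 1: move[2]->L => RDLRRULU INVALID (collision), skipped
Fold 2: move[1]->R => RRDRRULU VALID
Fold 3: move[5]->L => RRDRRLLU INVALID (collision), skipped
Fold 4: move[6]->D => RRDRRUDU INVALID (collision), skipped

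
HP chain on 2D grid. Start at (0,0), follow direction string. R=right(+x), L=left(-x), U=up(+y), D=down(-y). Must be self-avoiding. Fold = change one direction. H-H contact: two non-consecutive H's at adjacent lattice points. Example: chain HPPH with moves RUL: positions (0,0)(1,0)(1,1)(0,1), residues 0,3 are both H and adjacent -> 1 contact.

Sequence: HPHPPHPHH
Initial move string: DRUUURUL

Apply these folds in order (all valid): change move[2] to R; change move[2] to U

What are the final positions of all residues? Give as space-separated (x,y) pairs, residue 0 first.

Initial moves: DRUUURUL
Fold: move[2]->R => DRRUURUL (positions: [(0, 0), (0, -1), (1, -1), (2, -1), (2, 0), (2, 1), (3, 1), (3, 2), (2, 2)])
Fold: move[2]->U => DRUUURUL (positions: [(0, 0), (0, -1), (1, -1), (1, 0), (1, 1), (1, 2), (2, 2), (2, 3), (1, 3)])

Answer: (0,0) (0,-1) (1,-1) (1,0) (1,1) (1,2) (2,2) (2,3) (1,3)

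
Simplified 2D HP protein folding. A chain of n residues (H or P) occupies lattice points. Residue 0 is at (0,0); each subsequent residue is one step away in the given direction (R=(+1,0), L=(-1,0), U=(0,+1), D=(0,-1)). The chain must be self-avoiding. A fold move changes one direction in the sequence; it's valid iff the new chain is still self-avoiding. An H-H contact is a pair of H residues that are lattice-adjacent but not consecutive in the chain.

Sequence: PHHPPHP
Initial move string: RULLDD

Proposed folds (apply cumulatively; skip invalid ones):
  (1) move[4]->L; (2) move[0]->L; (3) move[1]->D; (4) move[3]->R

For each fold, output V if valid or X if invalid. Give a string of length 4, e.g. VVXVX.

Answer: VVVX

Derivation:
Initial: RULLDD -> [(0, 0), (1, 0), (1, 1), (0, 1), (-1, 1), (-1, 0), (-1, -1)]
Fold 1: move[4]->L => RULLLD VALID
Fold 2: move[0]->L => LULLLD VALID
Fold 3: move[1]->D => LDLLLD VALID
Fold 4: move[3]->R => LDLRLD INVALID (collision), skipped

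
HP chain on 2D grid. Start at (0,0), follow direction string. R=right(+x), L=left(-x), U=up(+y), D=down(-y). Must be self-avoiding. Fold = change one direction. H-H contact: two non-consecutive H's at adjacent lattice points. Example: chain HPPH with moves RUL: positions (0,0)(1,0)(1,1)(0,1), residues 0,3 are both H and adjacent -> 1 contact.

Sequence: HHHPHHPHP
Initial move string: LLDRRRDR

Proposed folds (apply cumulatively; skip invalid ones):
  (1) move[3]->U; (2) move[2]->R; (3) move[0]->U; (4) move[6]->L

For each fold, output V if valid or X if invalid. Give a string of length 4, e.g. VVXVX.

Initial: LLDRRRDR -> [(0, 0), (-1, 0), (-2, 0), (-2, -1), (-1, -1), (0, -1), (1, -1), (1, -2), (2, -2)]
Fold 1: move[3]->U => LLDURRDR INVALID (collision), skipped
Fold 2: move[2]->R => LLRRRRDR INVALID (collision), skipped
Fold 3: move[0]->U => ULDRRRDR INVALID (collision), skipped
Fold 4: move[6]->L => LLDRRRLR INVALID (collision), skipped

Answer: XXXX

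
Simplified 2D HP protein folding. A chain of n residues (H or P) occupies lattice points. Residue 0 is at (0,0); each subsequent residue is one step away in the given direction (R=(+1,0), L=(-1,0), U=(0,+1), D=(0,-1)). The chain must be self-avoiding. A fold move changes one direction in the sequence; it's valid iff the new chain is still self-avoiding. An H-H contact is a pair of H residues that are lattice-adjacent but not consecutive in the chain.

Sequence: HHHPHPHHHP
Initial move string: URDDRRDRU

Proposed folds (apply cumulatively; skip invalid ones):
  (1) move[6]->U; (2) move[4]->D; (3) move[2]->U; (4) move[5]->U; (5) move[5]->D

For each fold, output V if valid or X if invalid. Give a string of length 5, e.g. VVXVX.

Initial: URDDRRDRU -> [(0, 0), (0, 1), (1, 1), (1, 0), (1, -1), (2, -1), (3, -1), (3, -2), (4, -2), (4, -1)]
Fold 1: move[6]->U => URDDRRURU VALID
Fold 2: move[4]->D => URDDDRURU VALID
Fold 3: move[2]->U => URUDDRURU INVALID (collision), skipped
Fold 4: move[5]->U => URDDDUURU INVALID (collision), skipped
Fold 5: move[5]->D => URDDDDURU INVALID (collision), skipped

Answer: VVXXX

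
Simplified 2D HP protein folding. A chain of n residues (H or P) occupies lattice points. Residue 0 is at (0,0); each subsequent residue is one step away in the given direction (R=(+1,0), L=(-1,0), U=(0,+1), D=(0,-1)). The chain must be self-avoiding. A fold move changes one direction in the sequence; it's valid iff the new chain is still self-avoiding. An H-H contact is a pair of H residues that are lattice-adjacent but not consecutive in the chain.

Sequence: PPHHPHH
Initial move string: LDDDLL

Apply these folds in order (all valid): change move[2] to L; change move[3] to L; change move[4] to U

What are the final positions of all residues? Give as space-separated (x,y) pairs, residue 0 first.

Answer: (0,0) (-1,0) (-1,-1) (-2,-1) (-3,-1) (-3,0) (-4,0)

Derivation:
Initial moves: LDDDLL
Fold: move[2]->L => LDLDLL (positions: [(0, 0), (-1, 0), (-1, -1), (-2, -1), (-2, -2), (-3, -2), (-4, -2)])
Fold: move[3]->L => LDLLLL (positions: [(0, 0), (-1, 0), (-1, -1), (-2, -1), (-3, -1), (-4, -1), (-5, -1)])
Fold: move[4]->U => LDLLUL (positions: [(0, 0), (-1, 0), (-1, -1), (-2, -1), (-3, -1), (-3, 0), (-4, 0)])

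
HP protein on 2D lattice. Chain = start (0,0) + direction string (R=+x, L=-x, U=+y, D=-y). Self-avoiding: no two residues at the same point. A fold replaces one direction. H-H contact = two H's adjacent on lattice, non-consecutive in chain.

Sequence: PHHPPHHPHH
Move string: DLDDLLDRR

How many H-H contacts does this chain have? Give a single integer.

Positions: [(0, 0), (0, -1), (-1, -1), (-1, -2), (-1, -3), (-2, -3), (-3, -3), (-3, -4), (-2, -4), (-1, -4)]
H-H contact: residue 5 @(-2,-3) - residue 8 @(-2, -4)

Answer: 1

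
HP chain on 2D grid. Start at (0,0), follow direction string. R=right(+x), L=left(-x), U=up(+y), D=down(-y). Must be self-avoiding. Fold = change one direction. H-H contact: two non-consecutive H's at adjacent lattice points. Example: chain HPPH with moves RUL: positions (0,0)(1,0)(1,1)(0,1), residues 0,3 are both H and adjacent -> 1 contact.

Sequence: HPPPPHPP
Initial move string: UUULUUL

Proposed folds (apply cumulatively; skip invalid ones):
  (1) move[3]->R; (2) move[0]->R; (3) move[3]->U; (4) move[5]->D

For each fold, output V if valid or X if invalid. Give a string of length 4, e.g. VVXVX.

Answer: VVVX

Derivation:
Initial: UUULUUL -> [(0, 0), (0, 1), (0, 2), (0, 3), (-1, 3), (-1, 4), (-1, 5), (-2, 5)]
Fold 1: move[3]->R => UUURUUL VALID
Fold 2: move[0]->R => RUURUUL VALID
Fold 3: move[3]->U => RUUUUUL VALID
Fold 4: move[5]->D => RUUUUDL INVALID (collision), skipped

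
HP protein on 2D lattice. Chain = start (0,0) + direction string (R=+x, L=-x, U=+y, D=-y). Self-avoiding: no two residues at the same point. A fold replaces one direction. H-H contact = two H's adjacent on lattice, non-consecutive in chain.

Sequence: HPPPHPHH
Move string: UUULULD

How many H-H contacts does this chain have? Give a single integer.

Positions: [(0, 0), (0, 1), (0, 2), (0, 3), (-1, 3), (-1, 4), (-2, 4), (-2, 3)]
H-H contact: residue 4 @(-1,3) - residue 7 @(-2, 3)

Answer: 1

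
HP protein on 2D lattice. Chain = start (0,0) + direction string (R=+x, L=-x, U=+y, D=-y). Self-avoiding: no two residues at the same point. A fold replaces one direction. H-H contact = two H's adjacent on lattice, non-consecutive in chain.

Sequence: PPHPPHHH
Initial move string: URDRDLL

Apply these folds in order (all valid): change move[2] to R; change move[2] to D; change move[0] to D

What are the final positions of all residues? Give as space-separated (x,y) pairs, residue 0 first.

Initial moves: URDRDLL
Fold: move[2]->R => URRRDLL (positions: [(0, 0), (0, 1), (1, 1), (2, 1), (3, 1), (3, 0), (2, 0), (1, 0)])
Fold: move[2]->D => URDRDLL (positions: [(0, 0), (0, 1), (1, 1), (1, 0), (2, 0), (2, -1), (1, -1), (0, -1)])
Fold: move[0]->D => DRDRDLL (positions: [(0, 0), (0, -1), (1, -1), (1, -2), (2, -2), (2, -3), (1, -3), (0, -3)])

Answer: (0,0) (0,-1) (1,-1) (1,-2) (2,-2) (2,-3) (1,-3) (0,-3)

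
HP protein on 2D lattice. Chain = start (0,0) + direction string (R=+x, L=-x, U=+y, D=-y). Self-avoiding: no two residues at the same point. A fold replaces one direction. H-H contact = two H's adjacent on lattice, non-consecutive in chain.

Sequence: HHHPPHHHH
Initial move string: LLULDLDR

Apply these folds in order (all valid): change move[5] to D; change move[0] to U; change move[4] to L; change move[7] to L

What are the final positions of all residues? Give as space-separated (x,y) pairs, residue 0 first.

Answer: (0,0) (0,1) (-1,1) (-1,2) (-2,2) (-3,2) (-3,1) (-3,0) (-4,0)

Derivation:
Initial moves: LLULDLDR
Fold: move[5]->D => LLULDDDR (positions: [(0, 0), (-1, 0), (-2, 0), (-2, 1), (-3, 1), (-3, 0), (-3, -1), (-3, -2), (-2, -2)])
Fold: move[0]->U => ULULDDDR (positions: [(0, 0), (0, 1), (-1, 1), (-1, 2), (-2, 2), (-2, 1), (-2, 0), (-2, -1), (-1, -1)])
Fold: move[4]->L => ULULLDDR (positions: [(0, 0), (0, 1), (-1, 1), (-1, 2), (-2, 2), (-3, 2), (-3, 1), (-3, 0), (-2, 0)])
Fold: move[7]->L => ULULLDDL (positions: [(0, 0), (0, 1), (-1, 1), (-1, 2), (-2, 2), (-3, 2), (-3, 1), (-3, 0), (-4, 0)])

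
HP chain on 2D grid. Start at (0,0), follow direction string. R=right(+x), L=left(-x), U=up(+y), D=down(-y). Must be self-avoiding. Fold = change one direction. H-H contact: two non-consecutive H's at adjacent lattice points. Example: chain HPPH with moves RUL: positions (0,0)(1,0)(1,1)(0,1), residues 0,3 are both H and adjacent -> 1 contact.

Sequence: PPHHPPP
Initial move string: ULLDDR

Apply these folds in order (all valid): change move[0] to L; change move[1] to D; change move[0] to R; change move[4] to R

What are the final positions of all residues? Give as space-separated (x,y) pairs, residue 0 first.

Answer: (0,0) (1,0) (1,-1) (0,-1) (0,-2) (1,-2) (2,-2)

Derivation:
Initial moves: ULLDDR
Fold: move[0]->L => LLLDDR (positions: [(0, 0), (-1, 0), (-2, 0), (-3, 0), (-3, -1), (-3, -2), (-2, -2)])
Fold: move[1]->D => LDLDDR (positions: [(0, 0), (-1, 0), (-1, -1), (-2, -1), (-2, -2), (-2, -3), (-1, -3)])
Fold: move[0]->R => RDLDDR (positions: [(0, 0), (1, 0), (1, -1), (0, -1), (0, -2), (0, -3), (1, -3)])
Fold: move[4]->R => RDLDRR (positions: [(0, 0), (1, 0), (1, -1), (0, -1), (0, -2), (1, -2), (2, -2)])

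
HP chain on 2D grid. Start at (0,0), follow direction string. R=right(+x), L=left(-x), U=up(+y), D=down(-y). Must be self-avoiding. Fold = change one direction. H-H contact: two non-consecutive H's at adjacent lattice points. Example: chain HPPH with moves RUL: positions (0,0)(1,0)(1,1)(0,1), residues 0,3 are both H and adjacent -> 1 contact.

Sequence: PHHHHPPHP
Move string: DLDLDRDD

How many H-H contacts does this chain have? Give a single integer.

Answer: 0

Derivation:
Positions: [(0, 0), (0, -1), (-1, -1), (-1, -2), (-2, -2), (-2, -3), (-1, -3), (-1, -4), (-1, -5)]
No H-H contacts found.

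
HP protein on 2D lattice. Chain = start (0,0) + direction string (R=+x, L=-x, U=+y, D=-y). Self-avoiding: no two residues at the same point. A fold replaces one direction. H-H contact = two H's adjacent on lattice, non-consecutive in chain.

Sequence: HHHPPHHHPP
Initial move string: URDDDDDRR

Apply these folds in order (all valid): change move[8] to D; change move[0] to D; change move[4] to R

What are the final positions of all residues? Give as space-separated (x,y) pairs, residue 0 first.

Answer: (0,0) (0,-1) (1,-1) (1,-2) (1,-3) (2,-3) (2,-4) (2,-5) (3,-5) (3,-6)

Derivation:
Initial moves: URDDDDDRR
Fold: move[8]->D => URDDDDDRD (positions: [(0, 0), (0, 1), (1, 1), (1, 0), (1, -1), (1, -2), (1, -3), (1, -4), (2, -4), (2, -5)])
Fold: move[0]->D => DRDDDDDRD (positions: [(0, 0), (0, -1), (1, -1), (1, -2), (1, -3), (1, -4), (1, -5), (1, -6), (2, -6), (2, -7)])
Fold: move[4]->R => DRDDRDDRD (positions: [(0, 0), (0, -1), (1, -1), (1, -2), (1, -3), (2, -3), (2, -4), (2, -5), (3, -5), (3, -6)])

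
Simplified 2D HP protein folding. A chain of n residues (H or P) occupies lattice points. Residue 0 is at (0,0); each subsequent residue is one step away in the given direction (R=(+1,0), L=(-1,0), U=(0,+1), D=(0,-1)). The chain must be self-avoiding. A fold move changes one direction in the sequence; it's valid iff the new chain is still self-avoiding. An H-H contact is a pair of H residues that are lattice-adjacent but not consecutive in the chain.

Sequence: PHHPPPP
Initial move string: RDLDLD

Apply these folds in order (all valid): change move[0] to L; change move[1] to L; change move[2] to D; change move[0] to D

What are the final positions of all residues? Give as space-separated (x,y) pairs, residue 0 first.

Answer: (0,0) (0,-1) (-1,-1) (-1,-2) (-1,-3) (-2,-3) (-2,-4)

Derivation:
Initial moves: RDLDLD
Fold: move[0]->L => LDLDLD (positions: [(0, 0), (-1, 0), (-1, -1), (-2, -1), (-2, -2), (-3, -2), (-3, -3)])
Fold: move[1]->L => LLLDLD (positions: [(0, 0), (-1, 0), (-2, 0), (-3, 0), (-3, -1), (-4, -1), (-4, -2)])
Fold: move[2]->D => LLDDLD (positions: [(0, 0), (-1, 0), (-2, 0), (-2, -1), (-2, -2), (-3, -2), (-3, -3)])
Fold: move[0]->D => DLDDLD (positions: [(0, 0), (0, -1), (-1, -1), (-1, -2), (-1, -3), (-2, -3), (-2, -4)])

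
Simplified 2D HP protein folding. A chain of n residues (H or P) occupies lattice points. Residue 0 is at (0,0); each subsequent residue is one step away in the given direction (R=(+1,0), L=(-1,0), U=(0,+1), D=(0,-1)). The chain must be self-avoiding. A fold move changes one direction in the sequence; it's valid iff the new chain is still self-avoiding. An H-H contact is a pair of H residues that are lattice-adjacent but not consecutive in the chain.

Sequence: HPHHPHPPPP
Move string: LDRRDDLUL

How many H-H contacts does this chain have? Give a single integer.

Positions: [(0, 0), (-1, 0), (-1, -1), (0, -1), (1, -1), (1, -2), (1, -3), (0, -3), (0, -2), (-1, -2)]
H-H contact: residue 0 @(0,0) - residue 3 @(0, -1)

Answer: 1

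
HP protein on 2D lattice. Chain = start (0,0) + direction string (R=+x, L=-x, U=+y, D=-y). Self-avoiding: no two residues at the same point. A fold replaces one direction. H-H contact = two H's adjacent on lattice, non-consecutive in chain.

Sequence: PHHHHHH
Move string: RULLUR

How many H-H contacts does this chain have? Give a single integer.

Answer: 1

Derivation:
Positions: [(0, 0), (1, 0), (1, 1), (0, 1), (-1, 1), (-1, 2), (0, 2)]
H-H contact: residue 3 @(0,1) - residue 6 @(0, 2)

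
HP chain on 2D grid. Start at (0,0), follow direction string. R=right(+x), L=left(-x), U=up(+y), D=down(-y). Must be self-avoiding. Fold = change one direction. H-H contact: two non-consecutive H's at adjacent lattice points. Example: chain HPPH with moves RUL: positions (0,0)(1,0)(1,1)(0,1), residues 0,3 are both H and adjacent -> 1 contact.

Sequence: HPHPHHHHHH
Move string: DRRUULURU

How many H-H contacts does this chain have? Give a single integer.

Answer: 1

Derivation:
Positions: [(0, 0), (0, -1), (1, -1), (2, -1), (2, 0), (2, 1), (1, 1), (1, 2), (2, 2), (2, 3)]
H-H contact: residue 5 @(2,1) - residue 8 @(2, 2)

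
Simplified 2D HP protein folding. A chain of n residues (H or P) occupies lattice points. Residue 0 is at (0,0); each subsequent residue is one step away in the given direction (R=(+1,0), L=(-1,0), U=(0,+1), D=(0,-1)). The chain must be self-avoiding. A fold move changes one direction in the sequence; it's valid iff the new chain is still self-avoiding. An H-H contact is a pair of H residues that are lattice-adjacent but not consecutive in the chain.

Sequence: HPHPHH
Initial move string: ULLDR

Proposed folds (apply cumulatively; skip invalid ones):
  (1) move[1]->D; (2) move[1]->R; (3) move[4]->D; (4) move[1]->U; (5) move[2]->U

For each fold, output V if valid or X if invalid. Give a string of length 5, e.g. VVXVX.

Initial: ULLDR -> [(0, 0), (0, 1), (-1, 1), (-2, 1), (-2, 0), (-1, 0)]
Fold 1: move[1]->D => UDLDR INVALID (collision), skipped
Fold 2: move[1]->R => URLDR INVALID (collision), skipped
Fold 3: move[4]->D => ULLDD VALID
Fold 4: move[1]->U => UULDD VALID
Fold 5: move[2]->U => UUUDD INVALID (collision), skipped

Answer: XXVVX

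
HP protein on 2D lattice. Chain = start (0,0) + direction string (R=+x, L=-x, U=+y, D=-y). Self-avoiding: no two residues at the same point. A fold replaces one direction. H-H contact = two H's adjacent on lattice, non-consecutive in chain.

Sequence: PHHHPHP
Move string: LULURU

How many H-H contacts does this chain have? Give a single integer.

Answer: 1

Derivation:
Positions: [(0, 0), (-1, 0), (-1, 1), (-2, 1), (-2, 2), (-1, 2), (-1, 3)]
H-H contact: residue 2 @(-1,1) - residue 5 @(-1, 2)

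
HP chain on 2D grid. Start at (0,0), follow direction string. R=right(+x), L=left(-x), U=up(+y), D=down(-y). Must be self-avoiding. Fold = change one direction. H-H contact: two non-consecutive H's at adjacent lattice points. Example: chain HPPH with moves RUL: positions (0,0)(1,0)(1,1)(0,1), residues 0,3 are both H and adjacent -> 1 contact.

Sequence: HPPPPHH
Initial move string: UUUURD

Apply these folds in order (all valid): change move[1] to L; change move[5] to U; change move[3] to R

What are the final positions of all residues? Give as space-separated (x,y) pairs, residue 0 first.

Initial moves: UUUURD
Fold: move[1]->L => ULUURD (positions: [(0, 0), (0, 1), (-1, 1), (-1, 2), (-1, 3), (0, 3), (0, 2)])
Fold: move[5]->U => ULUURU (positions: [(0, 0), (0, 1), (-1, 1), (-1, 2), (-1, 3), (0, 3), (0, 4)])
Fold: move[3]->R => ULURRU (positions: [(0, 0), (0, 1), (-1, 1), (-1, 2), (0, 2), (1, 2), (1, 3)])

Answer: (0,0) (0,1) (-1,1) (-1,2) (0,2) (1,2) (1,3)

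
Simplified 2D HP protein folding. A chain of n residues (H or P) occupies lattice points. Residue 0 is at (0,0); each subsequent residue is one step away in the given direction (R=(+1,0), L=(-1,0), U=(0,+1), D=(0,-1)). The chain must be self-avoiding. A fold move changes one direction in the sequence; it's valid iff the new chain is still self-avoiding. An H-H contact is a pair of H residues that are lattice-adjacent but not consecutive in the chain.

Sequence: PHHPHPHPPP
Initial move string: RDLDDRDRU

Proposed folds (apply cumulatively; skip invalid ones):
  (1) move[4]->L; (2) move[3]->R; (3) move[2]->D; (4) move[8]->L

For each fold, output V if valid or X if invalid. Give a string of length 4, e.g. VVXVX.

Answer: XXVX

Derivation:
Initial: RDLDDRDRU -> [(0, 0), (1, 0), (1, -1), (0, -1), (0, -2), (0, -3), (1, -3), (1, -4), (2, -4), (2, -3)]
Fold 1: move[4]->L => RDLDLRDRU INVALID (collision), skipped
Fold 2: move[3]->R => RDLRDRDRU INVALID (collision), skipped
Fold 3: move[2]->D => RDDDDRDRU VALID
Fold 4: move[8]->L => RDDDDRDRL INVALID (collision), skipped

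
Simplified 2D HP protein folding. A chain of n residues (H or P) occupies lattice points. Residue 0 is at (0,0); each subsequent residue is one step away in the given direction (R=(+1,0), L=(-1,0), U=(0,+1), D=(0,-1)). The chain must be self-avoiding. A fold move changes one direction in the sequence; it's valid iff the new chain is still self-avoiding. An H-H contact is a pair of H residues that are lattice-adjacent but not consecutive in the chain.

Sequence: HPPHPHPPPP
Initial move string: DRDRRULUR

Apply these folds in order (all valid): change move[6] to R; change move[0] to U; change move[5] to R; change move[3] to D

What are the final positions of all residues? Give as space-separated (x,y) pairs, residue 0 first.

Answer: (0,0) (0,1) (1,1) (1,0) (1,-1) (2,-1) (3,-1) (4,-1) (4,0) (5,0)

Derivation:
Initial moves: DRDRRULUR
Fold: move[6]->R => DRDRRURUR (positions: [(0, 0), (0, -1), (1, -1), (1, -2), (2, -2), (3, -2), (3, -1), (4, -1), (4, 0), (5, 0)])
Fold: move[0]->U => URDRRURUR (positions: [(0, 0), (0, 1), (1, 1), (1, 0), (2, 0), (3, 0), (3, 1), (4, 1), (4, 2), (5, 2)])
Fold: move[5]->R => URDRRRRUR (positions: [(0, 0), (0, 1), (1, 1), (1, 0), (2, 0), (3, 0), (4, 0), (5, 0), (5, 1), (6, 1)])
Fold: move[3]->D => URDDRRRUR (positions: [(0, 0), (0, 1), (1, 1), (1, 0), (1, -1), (2, -1), (3, -1), (4, -1), (4, 0), (5, 0)])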